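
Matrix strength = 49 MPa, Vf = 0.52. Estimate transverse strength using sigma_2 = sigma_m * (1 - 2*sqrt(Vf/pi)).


factor = 1 - 2*sqrt(0.52/pi) = 0.1863
sigma_2 = 49 * 0.1863 = 9.13 MPa

9.13 MPa


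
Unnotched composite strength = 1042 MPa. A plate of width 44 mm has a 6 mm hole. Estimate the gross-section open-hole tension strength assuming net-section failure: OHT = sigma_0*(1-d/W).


OHT = sigma_0*(1-d/W) = 1042*(1-6/44) = 899.9 MPa

899.9 MPa


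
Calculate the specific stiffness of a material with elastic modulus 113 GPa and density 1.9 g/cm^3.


Specific stiffness = E/rho = 113/1.9 = 59.5 GPa/(g/cm^3)

59.5 GPa/(g/cm^3)


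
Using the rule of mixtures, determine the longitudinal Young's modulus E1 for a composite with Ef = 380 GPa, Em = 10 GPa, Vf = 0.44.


E1 = Ef*Vf + Em*(1-Vf) = 380*0.44 + 10*0.56 = 172.8 GPa

172.8 GPa


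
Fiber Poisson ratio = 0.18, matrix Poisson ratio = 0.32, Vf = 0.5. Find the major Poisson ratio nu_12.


nu_12 = nu_f*Vf + nu_m*(1-Vf) = 0.18*0.5 + 0.32*0.5 = 0.25

0.25


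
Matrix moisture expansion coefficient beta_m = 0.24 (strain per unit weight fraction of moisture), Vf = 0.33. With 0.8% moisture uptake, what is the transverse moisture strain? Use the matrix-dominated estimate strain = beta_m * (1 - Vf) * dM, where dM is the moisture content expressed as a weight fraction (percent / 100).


dM = 0.8/100 = 0.008
strain = beta_m * (1-Vf) * dM = 0.24 * 0.67 * 0.008 = 0.0012864

0.0012864


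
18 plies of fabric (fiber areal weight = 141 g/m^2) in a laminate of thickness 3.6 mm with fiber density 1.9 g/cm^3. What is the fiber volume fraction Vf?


Vf = n * FAW / (rho_f * h * 1000) = 18 * 141 / (1.9 * 3.6 * 1000) = 0.3711

0.3711


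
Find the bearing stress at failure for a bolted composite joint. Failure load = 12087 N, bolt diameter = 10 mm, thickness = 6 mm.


sigma_br = F/(d*h) = 12087/(10*6) = 201.5 MPa

201.5 MPa


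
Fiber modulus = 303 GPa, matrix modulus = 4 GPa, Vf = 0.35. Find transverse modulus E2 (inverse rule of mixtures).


1/E2 = Vf/Ef + (1-Vf)/Em = 0.35/303 + 0.65/4
E2 = 6.11 GPa

6.11 GPa


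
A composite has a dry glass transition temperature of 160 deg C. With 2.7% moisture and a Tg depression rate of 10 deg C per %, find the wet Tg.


Tg_wet = Tg_dry - k*moisture = 160 - 10*2.7 = 133.0 deg C

133.0 deg C


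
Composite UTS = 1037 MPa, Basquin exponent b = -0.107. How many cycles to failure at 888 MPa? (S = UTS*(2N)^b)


N = 0.5 * (S/UTS)^(1/b) = 0.5 * (888/1037)^(1/-0.107) = 2.1309 cycles

2.1309 cycles


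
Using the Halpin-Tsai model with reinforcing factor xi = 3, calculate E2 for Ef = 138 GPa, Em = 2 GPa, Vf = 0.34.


eta = (Ef/Em - 1)/(Ef/Em + xi) = (69.0 - 1)/(69.0 + 3) = 0.9444
E2 = Em*(1+xi*eta*Vf)/(1-eta*Vf) = 5.78 GPa

5.78 GPa


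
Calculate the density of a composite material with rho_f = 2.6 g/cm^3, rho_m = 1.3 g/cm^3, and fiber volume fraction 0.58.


rho_c = rho_f*Vf + rho_m*(1-Vf) = 2.6*0.58 + 1.3*0.42 = 2.054 g/cm^3

2.054 g/cm^3


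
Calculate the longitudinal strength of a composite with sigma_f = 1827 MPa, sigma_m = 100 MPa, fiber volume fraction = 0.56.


sigma_1 = sigma_f*Vf + sigma_m*(1-Vf) = 1827*0.56 + 100*0.44 = 1067.1 MPa

1067.1 MPa


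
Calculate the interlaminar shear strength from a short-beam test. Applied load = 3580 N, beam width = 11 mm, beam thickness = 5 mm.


ILSS = 3F/(4bh) = 3*3580/(4*11*5) = 48.82 MPa

48.82 MPa


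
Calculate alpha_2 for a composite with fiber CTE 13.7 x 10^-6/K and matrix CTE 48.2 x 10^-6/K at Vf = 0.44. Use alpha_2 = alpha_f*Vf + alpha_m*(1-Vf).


alpha_2 = alpha_f*Vf + alpha_m*(1-Vf) = 13.7*0.44 + 48.2*0.56 = 33.0 x 10^-6/K

33.0 x 10^-6/K


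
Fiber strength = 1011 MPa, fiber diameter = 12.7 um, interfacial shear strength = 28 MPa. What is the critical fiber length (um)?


Lc = sigma_f * d / (2 * tau_i) = 1011 * 12.7 / (2 * 28) = 229.3 um

229.3 um


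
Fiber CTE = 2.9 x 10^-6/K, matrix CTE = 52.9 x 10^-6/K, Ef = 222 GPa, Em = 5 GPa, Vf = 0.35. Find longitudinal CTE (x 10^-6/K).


E1 = Ef*Vf + Em*(1-Vf) = 80.95
alpha_1 = (alpha_f*Ef*Vf + alpha_m*Em*(1-Vf))/E1 = 4.91 x 10^-6/K

4.91 x 10^-6/K


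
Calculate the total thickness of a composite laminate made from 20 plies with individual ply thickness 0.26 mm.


h = n * t_ply = 20 * 0.26 = 5.2 mm

5.2 mm


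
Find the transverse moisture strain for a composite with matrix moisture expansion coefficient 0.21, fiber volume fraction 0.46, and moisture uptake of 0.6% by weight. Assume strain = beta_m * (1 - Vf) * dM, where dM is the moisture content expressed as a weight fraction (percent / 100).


dM = 0.6/100 = 0.006
strain = beta_m * (1-Vf) * dM = 0.21 * 0.54 * 0.006 = 0.0006804

0.0006804


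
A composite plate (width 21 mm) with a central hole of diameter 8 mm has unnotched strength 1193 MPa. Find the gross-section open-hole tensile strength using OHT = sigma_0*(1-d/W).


OHT = sigma_0*(1-d/W) = 1193*(1-8/21) = 738.5 MPa

738.5 MPa


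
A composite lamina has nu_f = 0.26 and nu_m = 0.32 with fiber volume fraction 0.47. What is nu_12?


nu_12 = nu_f*Vf + nu_m*(1-Vf) = 0.26*0.47 + 0.32*0.53 = 0.2918

0.2918


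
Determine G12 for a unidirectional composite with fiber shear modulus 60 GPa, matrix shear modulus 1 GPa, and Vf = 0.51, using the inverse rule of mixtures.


1/G12 = Vf/Gf + (1-Vf)/Gm = 0.51/60 + 0.49/1
G12 = 2.01 GPa

2.01 GPa


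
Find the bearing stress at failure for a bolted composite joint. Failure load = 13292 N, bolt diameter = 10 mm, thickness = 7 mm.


sigma_br = F/(d*h) = 13292/(10*7) = 189.9 MPa

189.9 MPa


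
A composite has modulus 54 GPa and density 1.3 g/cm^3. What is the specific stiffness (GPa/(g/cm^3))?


Specific stiffness = E/rho = 54/1.3 = 41.5 GPa/(g/cm^3)

41.5 GPa/(g/cm^3)


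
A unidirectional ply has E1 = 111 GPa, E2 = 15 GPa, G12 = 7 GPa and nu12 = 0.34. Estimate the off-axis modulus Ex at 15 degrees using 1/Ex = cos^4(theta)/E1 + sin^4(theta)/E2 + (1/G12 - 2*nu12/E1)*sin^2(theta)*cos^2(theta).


cos^4(15) = 0.870513, sin^4(15) = 0.004487, sin^2(15)*cos^2(15) = 0.0625
1/G12 - 2*nu12/E1 = 1/7 - 2*0.34/111 = 0.136731 GPa^-1
1/Ex = 0.870513/111 + 0.004487/15 + 0.136731*0.0625 = 0.0166873 GPa^-1
Ex = 59.93 GPa

59.93 GPa


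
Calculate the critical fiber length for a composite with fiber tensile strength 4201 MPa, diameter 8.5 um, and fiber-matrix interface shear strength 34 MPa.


Lc = sigma_f * d / (2 * tau_i) = 4201 * 8.5 / (2 * 34) = 525.1 um

525.1 um


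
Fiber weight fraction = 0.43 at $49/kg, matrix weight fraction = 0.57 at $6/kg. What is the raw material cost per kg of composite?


Cost = cost_f*Wf + cost_m*Wm = 49*0.43 + 6*0.57 = $24.49/kg

$24.49/kg


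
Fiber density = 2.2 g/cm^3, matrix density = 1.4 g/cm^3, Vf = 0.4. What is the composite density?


rho_c = rho_f*Vf + rho_m*(1-Vf) = 2.2*0.4 + 1.4*0.6 = 1.72 g/cm^3

1.72 g/cm^3


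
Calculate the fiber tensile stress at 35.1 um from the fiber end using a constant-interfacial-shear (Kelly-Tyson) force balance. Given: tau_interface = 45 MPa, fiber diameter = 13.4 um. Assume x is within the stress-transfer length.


Force balance: sigma_f * (pi*d^2/4) = tau * (pi*d) * x  ->  sigma_f = 4 * tau * x / d
sigma_f = 4 * 45 * 35.1 / 13.4 = 471.5 MPa

471.5 MPa


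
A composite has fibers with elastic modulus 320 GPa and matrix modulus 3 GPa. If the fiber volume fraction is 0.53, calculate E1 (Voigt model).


E1 = Ef*Vf + Em*(1-Vf) = 320*0.53 + 3*0.47 = 171.01 GPa

171.01 GPa


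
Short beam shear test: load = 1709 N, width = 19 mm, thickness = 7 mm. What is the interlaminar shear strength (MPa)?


ILSS = 3F/(4bh) = 3*1709/(4*19*7) = 9.64 MPa

9.64 MPa


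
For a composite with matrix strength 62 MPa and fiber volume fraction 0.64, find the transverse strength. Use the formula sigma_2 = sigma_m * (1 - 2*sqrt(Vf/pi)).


factor = 1 - 2*sqrt(0.64/pi) = 0.0973
sigma_2 = 62 * 0.0973 = 6.03 MPa

6.03 MPa


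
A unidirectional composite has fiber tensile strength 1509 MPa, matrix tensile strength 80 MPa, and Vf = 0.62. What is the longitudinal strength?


sigma_1 = sigma_f*Vf + sigma_m*(1-Vf) = 1509*0.62 + 80*0.38 = 966.0 MPa

966.0 MPa


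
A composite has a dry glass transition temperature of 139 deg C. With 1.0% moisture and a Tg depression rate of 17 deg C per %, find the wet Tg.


Tg_wet = Tg_dry - k*moisture = 139 - 17*1.0 = 122.0 deg C

122.0 deg C


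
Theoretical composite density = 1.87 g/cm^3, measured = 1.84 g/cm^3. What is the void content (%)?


Void% = (rho_theo - rho_actual)/rho_theo * 100 = (1.87 - 1.84)/1.87 * 100 = 1.6%

1.6%


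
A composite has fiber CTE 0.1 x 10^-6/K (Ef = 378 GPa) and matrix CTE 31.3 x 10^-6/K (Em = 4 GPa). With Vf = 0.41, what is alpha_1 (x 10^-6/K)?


E1 = Ef*Vf + Em*(1-Vf) = 157.34
alpha_1 = (alpha_f*Ef*Vf + alpha_m*Em*(1-Vf))/E1 = 0.57 x 10^-6/K

0.57 x 10^-6/K


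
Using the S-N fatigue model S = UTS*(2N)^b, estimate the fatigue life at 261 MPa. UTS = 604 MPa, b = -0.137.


N = 0.5 * (S/UTS)^(1/b) = 0.5 * (261/604)^(1/-0.137) = 228.4536 cycles

228.4536 cycles


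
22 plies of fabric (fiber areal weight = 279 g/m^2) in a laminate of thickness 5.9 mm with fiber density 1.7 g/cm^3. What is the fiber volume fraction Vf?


Vf = n * FAW / (rho_f * h * 1000) = 22 * 279 / (1.7 * 5.9 * 1000) = 0.612

0.612


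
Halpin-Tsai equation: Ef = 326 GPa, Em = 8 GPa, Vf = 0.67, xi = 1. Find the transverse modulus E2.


eta = (Ef/Em - 1)/(Ef/Em + xi) = (40.75 - 1)/(40.75 + 1) = 0.9521
E2 = Em*(1+xi*eta*Vf)/(1-eta*Vf) = 36.19 GPa

36.19 GPa


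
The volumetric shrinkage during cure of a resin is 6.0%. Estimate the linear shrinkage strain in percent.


Linear shrinkage ≈ vol_shrink/3 = 6.0/3 = 2.0%

2.0%


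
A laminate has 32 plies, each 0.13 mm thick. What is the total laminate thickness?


h = n * t_ply = 32 * 0.13 = 4.16 mm

4.16 mm


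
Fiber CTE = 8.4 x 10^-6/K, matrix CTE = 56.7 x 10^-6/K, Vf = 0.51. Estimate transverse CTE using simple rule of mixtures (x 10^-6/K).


alpha_2 = alpha_f*Vf + alpha_m*(1-Vf) = 8.4*0.51 + 56.7*0.49 = 32.1 x 10^-6/K

32.1 x 10^-6/K


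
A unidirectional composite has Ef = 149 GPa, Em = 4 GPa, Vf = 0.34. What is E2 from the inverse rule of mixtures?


1/E2 = Vf/Ef + (1-Vf)/Em = 0.34/149 + 0.66/4
E2 = 5.98 GPa

5.98 GPa


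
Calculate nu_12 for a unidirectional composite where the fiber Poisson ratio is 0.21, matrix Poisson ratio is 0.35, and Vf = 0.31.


nu_12 = nu_f*Vf + nu_m*(1-Vf) = 0.21*0.31 + 0.35*0.69 = 0.3066

0.3066


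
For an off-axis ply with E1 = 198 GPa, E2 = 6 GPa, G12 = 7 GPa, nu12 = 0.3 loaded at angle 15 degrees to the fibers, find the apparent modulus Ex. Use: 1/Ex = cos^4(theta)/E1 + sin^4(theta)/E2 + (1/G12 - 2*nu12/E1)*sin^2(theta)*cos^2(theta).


cos^4(15) = 0.870513, sin^4(15) = 0.004487, sin^2(15)*cos^2(15) = 0.0625
1/G12 - 2*nu12/E1 = 1/7 - 2*0.3/198 = 0.139827 GPa^-1
1/Ex = 0.870513/198 + 0.004487/6 + 0.139827*0.0625 = 0.0138836 GPa^-1
Ex = 72.03 GPa

72.03 GPa


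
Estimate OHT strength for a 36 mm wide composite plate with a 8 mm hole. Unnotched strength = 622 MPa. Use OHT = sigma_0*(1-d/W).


OHT = sigma_0*(1-d/W) = 622*(1-8/36) = 483.8 MPa

483.8 MPa


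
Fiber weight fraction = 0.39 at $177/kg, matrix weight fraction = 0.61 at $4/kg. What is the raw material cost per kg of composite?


Cost = cost_f*Wf + cost_m*Wm = 177*0.39 + 4*0.61 = $71.47/kg

$71.47/kg


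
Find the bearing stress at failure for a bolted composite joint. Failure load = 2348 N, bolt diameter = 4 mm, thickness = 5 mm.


sigma_br = F/(d*h) = 2348/(4*5) = 117.4 MPa

117.4 MPa


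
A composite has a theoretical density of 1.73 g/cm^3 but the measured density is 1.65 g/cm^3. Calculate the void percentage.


Void% = (rho_theo - rho_actual)/rho_theo * 100 = (1.73 - 1.65)/1.73 * 100 = 4.62%

4.62%


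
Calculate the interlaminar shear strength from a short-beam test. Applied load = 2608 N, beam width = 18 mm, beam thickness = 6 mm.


ILSS = 3F/(4bh) = 3*2608/(4*18*6) = 18.11 MPa

18.11 MPa


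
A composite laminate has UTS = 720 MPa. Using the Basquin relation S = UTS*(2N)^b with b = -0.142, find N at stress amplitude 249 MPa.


N = 0.5 * (S/UTS)^(1/b) = 0.5 * (249/720)^(1/-0.142) = 883.8662 cycles

883.8662 cycles


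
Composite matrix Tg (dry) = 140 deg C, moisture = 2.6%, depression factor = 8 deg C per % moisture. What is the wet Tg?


Tg_wet = Tg_dry - k*moisture = 140 - 8*2.6 = 119.2 deg C

119.2 deg C


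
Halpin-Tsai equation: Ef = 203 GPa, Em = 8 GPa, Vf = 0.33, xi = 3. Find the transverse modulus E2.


eta = (Ef/Em - 1)/(Ef/Em + xi) = (25.375 - 1)/(25.375 + 3) = 0.859
E2 = Em*(1+xi*eta*Vf)/(1-eta*Vf) = 20.66 GPa

20.66 GPa


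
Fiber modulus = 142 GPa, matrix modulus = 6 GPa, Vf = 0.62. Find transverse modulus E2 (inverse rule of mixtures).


1/E2 = Vf/Ef + (1-Vf)/Em = 0.62/142 + 0.38/6
E2 = 14.77 GPa

14.77 GPa


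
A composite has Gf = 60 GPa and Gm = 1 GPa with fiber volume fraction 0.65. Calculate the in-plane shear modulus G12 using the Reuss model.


1/G12 = Vf/Gf + (1-Vf)/Gm = 0.65/60 + 0.35/1
G12 = 2.77 GPa

2.77 GPa


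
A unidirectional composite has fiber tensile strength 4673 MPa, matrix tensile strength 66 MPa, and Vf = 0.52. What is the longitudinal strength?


sigma_1 = sigma_f*Vf + sigma_m*(1-Vf) = 4673*0.52 + 66*0.48 = 2461.6 MPa

2461.6 MPa


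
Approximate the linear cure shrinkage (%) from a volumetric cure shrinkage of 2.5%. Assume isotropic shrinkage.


Linear shrinkage ≈ vol_shrink/3 = 2.5/3 = 0.833%

0.833%


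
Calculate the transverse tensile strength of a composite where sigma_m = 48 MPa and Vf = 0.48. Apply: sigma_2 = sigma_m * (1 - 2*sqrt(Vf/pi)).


factor = 1 - 2*sqrt(0.48/pi) = 0.2182
sigma_2 = 48 * 0.2182 = 10.48 MPa

10.48 MPa


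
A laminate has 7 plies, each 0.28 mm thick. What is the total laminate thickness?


h = n * t_ply = 7 * 0.28 = 1.96 mm

1.96 mm


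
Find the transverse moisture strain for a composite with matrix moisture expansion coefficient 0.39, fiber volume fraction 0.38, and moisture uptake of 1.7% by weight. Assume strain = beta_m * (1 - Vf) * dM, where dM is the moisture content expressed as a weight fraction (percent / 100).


dM = 1.7/100 = 0.017
strain = beta_m * (1-Vf) * dM = 0.39 * 0.62 * 0.017 = 0.0041106

0.0041106


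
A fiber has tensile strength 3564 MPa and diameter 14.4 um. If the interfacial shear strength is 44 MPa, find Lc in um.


Lc = sigma_f * d / (2 * tau_i) = 3564 * 14.4 / (2 * 44) = 583.2 um

583.2 um


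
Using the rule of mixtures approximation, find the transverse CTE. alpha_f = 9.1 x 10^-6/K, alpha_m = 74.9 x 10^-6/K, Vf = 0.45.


alpha_2 = alpha_f*Vf + alpha_m*(1-Vf) = 9.1*0.45 + 74.9*0.55 = 45.3 x 10^-6/K

45.3 x 10^-6/K


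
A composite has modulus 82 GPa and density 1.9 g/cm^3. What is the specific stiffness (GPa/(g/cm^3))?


Specific stiffness = E/rho = 82/1.9 = 43.2 GPa/(g/cm^3)

43.2 GPa/(g/cm^3)


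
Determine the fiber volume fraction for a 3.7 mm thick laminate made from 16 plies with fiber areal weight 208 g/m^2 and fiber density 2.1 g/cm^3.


Vf = n * FAW / (rho_f * h * 1000) = 16 * 208 / (2.1 * 3.7 * 1000) = 0.4283

0.4283


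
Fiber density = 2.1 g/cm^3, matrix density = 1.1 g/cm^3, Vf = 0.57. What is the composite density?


rho_c = rho_f*Vf + rho_m*(1-Vf) = 2.1*0.57 + 1.1*0.43 = 1.67 g/cm^3

1.67 g/cm^3


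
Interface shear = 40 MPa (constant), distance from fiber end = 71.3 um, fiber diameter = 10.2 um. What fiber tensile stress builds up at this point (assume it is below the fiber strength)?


Force balance: sigma_f * (pi*d^2/4) = tau * (pi*d) * x  ->  sigma_f = 4 * tau * x / d
sigma_f = 4 * 40 * 71.3 / 10.2 = 1118.4 MPa

1118.4 MPa


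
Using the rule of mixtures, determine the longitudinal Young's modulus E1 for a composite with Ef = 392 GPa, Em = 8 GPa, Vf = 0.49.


E1 = Ef*Vf + Em*(1-Vf) = 392*0.49 + 8*0.51 = 196.16 GPa

196.16 GPa


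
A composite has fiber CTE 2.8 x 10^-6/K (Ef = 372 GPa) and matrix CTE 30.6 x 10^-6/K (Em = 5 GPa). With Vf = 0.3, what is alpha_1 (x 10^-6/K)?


E1 = Ef*Vf + Em*(1-Vf) = 115.1
alpha_1 = (alpha_f*Ef*Vf + alpha_m*Em*(1-Vf))/E1 = 3.65 x 10^-6/K

3.65 x 10^-6/K


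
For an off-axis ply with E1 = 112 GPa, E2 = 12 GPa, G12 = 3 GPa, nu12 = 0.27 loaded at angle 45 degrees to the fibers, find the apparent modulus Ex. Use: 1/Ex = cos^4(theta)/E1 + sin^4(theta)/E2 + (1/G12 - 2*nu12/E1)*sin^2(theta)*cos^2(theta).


cos^4(45) = 0.25, sin^4(45) = 0.25, sin^2(45)*cos^2(45) = 0.25
1/G12 - 2*nu12/E1 = 1/3 - 2*0.27/112 = 0.328512 GPa^-1
1/Ex = 0.25/112 + 0.25/12 + 0.328512*0.25 = 0.1051935 GPa^-1
Ex = 9.51 GPa

9.51 GPa


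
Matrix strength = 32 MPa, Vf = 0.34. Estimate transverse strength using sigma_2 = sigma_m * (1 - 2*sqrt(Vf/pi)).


factor = 1 - 2*sqrt(0.34/pi) = 0.342
sigma_2 = 32 * 0.342 = 10.95 MPa

10.95 MPa


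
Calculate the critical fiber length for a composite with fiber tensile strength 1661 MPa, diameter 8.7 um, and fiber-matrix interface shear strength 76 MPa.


Lc = sigma_f * d / (2 * tau_i) = 1661 * 8.7 / (2 * 76) = 95.1 um

95.1 um


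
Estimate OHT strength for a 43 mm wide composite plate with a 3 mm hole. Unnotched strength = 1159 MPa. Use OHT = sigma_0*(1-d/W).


OHT = sigma_0*(1-d/W) = 1159*(1-3/43) = 1078.1 MPa

1078.1 MPa


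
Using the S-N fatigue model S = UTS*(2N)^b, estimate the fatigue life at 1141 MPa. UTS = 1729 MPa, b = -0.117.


N = 0.5 * (S/UTS)^(1/b) = 0.5 * (1141/1729)^(1/-0.117) = 17.4496 cycles

17.4496 cycles


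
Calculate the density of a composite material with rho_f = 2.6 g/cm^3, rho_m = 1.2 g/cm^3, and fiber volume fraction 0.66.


rho_c = rho_f*Vf + rho_m*(1-Vf) = 2.6*0.66 + 1.2*0.34 = 2.124 g/cm^3

2.124 g/cm^3


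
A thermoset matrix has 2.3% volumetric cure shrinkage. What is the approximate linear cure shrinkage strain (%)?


Linear shrinkage ≈ vol_shrink/3 = 2.3/3 = 0.767%

0.767%


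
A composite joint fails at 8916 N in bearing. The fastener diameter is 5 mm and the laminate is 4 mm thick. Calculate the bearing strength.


sigma_br = F/(d*h) = 8916/(5*4) = 445.8 MPa

445.8 MPa


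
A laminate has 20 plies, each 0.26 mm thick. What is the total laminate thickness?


h = n * t_ply = 20 * 0.26 = 5.2 mm

5.2 mm


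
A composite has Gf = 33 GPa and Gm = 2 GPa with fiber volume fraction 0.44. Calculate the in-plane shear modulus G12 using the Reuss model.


1/G12 = Vf/Gf + (1-Vf)/Gm = 0.44/33 + 0.56/2
G12 = 3.41 GPa

3.41 GPa


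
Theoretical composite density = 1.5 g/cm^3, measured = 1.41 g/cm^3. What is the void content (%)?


Void% = (rho_theo - rho_actual)/rho_theo * 100 = (1.5 - 1.41)/1.5 * 100 = 6.0%

6.0%


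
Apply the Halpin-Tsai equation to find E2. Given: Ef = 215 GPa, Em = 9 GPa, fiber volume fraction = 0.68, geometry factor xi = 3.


eta = (Ef/Em - 1)/(Ef/Em + xi) = (23.8889 - 1)/(23.8889 + 3) = 0.8512
E2 = Em*(1+xi*eta*Vf)/(1-eta*Vf) = 58.48 GPa

58.48 GPa


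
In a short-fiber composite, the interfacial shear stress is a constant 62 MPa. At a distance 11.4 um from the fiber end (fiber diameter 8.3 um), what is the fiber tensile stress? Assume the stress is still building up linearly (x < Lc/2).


Force balance: sigma_f * (pi*d^2/4) = tau * (pi*d) * x  ->  sigma_f = 4 * tau * x / d
sigma_f = 4 * 62 * 11.4 / 8.3 = 340.6 MPa

340.6 MPa


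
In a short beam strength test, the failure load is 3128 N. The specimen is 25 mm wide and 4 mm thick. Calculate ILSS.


ILSS = 3F/(4bh) = 3*3128/(4*25*4) = 23.46 MPa

23.46 MPa


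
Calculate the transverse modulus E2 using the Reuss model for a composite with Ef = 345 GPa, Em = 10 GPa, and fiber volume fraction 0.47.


1/E2 = Vf/Ef + (1-Vf)/Em = 0.47/345 + 0.53/10
E2 = 18.4 GPa

18.4 GPa


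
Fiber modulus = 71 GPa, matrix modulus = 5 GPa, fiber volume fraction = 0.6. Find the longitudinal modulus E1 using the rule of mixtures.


E1 = Ef*Vf + Em*(1-Vf) = 71*0.6 + 5*0.4 = 44.6 GPa

44.6 GPa


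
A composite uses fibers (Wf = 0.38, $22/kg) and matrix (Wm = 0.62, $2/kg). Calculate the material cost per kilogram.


Cost = cost_f*Wf + cost_m*Wm = 22*0.38 + 2*0.62 = $9.6/kg

$9.6/kg


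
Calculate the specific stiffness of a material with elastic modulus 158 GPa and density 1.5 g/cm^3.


Specific stiffness = E/rho = 158/1.5 = 105.3 GPa/(g/cm^3)

105.3 GPa/(g/cm^3)


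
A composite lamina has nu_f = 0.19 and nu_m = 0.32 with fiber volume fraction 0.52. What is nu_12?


nu_12 = nu_f*Vf + nu_m*(1-Vf) = 0.19*0.52 + 0.32*0.48 = 0.2524

0.2524


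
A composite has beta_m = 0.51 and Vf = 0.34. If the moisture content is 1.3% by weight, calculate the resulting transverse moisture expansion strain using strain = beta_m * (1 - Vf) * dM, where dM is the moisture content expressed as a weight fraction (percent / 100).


dM = 1.3/100 = 0.013
strain = beta_m * (1-Vf) * dM = 0.51 * 0.66 * 0.013 = 0.0043758

0.0043758


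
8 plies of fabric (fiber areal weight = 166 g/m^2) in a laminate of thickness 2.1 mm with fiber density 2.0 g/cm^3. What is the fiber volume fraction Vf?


Vf = n * FAW / (rho_f * h * 1000) = 8 * 166 / (2.0 * 2.1 * 1000) = 0.3162

0.3162


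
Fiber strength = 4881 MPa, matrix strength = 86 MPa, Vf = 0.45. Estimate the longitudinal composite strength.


sigma_1 = sigma_f*Vf + sigma_m*(1-Vf) = 4881*0.45 + 86*0.55 = 2243.8 MPa

2243.8 MPa


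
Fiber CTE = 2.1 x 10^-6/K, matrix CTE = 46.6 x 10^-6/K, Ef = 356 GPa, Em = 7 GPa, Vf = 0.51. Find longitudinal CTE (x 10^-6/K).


E1 = Ef*Vf + Em*(1-Vf) = 184.99
alpha_1 = (alpha_f*Ef*Vf + alpha_m*Em*(1-Vf))/E1 = 2.93 x 10^-6/K

2.93 x 10^-6/K


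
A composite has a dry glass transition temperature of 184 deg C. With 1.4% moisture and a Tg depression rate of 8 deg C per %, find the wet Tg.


Tg_wet = Tg_dry - k*moisture = 184 - 8*1.4 = 172.8 deg C

172.8 deg C


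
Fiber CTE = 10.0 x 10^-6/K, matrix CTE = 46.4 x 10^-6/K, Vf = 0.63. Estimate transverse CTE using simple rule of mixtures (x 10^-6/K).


alpha_2 = alpha_f*Vf + alpha_m*(1-Vf) = 10.0*0.63 + 46.4*0.37 = 23.5 x 10^-6/K

23.5 x 10^-6/K


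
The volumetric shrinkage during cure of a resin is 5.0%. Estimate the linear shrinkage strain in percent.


Linear shrinkage ≈ vol_shrink/3 = 5.0/3 = 1.667%

1.667%


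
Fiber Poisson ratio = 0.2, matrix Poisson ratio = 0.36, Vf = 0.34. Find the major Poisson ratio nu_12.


nu_12 = nu_f*Vf + nu_m*(1-Vf) = 0.2*0.34 + 0.36*0.66 = 0.3056

0.3056


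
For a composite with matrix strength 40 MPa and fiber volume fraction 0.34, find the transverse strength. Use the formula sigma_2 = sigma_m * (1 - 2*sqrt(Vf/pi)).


factor = 1 - 2*sqrt(0.34/pi) = 0.342
sigma_2 = 40 * 0.342 = 13.68 MPa

13.68 MPa


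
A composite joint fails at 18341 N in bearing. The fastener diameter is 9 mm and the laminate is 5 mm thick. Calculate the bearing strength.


sigma_br = F/(d*h) = 18341/(9*5) = 407.6 MPa

407.6 MPa


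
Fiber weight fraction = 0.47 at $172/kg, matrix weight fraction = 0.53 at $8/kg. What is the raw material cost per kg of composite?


Cost = cost_f*Wf + cost_m*Wm = 172*0.47 + 8*0.53 = $85.08/kg

$85.08/kg


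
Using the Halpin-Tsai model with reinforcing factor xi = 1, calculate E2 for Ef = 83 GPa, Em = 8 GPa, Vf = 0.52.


eta = (Ef/Em - 1)/(Ef/Em + xi) = (10.375 - 1)/(10.375 + 1) = 0.8242
E2 = Em*(1+xi*eta*Vf)/(1-eta*Vf) = 20.0 GPa

20.0 GPa


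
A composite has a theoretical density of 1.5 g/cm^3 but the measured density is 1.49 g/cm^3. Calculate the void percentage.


Void% = (rho_theo - rho_actual)/rho_theo * 100 = (1.5 - 1.49)/1.5 * 100 = 0.67%

0.67%


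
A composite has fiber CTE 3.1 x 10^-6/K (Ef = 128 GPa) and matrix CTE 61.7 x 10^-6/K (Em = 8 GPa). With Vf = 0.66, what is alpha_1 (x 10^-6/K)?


E1 = Ef*Vf + Em*(1-Vf) = 87.2
alpha_1 = (alpha_f*Ef*Vf + alpha_m*Em*(1-Vf))/E1 = 4.93 x 10^-6/K

4.93 x 10^-6/K


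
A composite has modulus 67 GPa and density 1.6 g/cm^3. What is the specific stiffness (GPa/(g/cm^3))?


Specific stiffness = E/rho = 67/1.6 = 41.9 GPa/(g/cm^3)

41.9 GPa/(g/cm^3)


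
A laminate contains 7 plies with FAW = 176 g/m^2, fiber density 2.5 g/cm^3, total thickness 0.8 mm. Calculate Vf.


Vf = n * FAW / (rho_f * h * 1000) = 7 * 176 / (2.5 * 0.8 * 1000) = 0.616

0.616


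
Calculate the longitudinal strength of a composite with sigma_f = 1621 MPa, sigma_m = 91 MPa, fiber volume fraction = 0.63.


sigma_1 = sigma_f*Vf + sigma_m*(1-Vf) = 1621*0.63 + 91*0.37 = 1054.9 MPa

1054.9 MPa


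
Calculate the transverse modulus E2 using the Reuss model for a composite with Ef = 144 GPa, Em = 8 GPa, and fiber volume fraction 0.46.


1/E2 = Vf/Ef + (1-Vf)/Em = 0.46/144 + 0.54/8
E2 = 14.15 GPa

14.15 GPa


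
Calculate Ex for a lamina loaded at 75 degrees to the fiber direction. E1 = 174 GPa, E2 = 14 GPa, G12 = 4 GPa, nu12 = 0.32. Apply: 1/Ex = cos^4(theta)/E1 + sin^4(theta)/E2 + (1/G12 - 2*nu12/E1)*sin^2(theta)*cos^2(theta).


cos^4(75) = 0.004487, sin^4(75) = 0.870513, sin^2(75)*cos^2(75) = 0.0625
1/G12 - 2*nu12/E1 = 1/4 - 2*0.32/174 = 0.246322 GPa^-1
1/Ex = 0.004487/174 + 0.870513/14 + 0.246322*0.0625 = 0.0776004 GPa^-1
Ex = 12.89 GPa

12.89 GPa


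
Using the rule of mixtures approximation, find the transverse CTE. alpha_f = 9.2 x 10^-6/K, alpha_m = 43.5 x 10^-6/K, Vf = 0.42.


alpha_2 = alpha_f*Vf + alpha_m*(1-Vf) = 9.2*0.42 + 43.5*0.58 = 29.1 x 10^-6/K

29.1 x 10^-6/K


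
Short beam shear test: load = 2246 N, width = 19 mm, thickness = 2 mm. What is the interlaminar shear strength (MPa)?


ILSS = 3F/(4bh) = 3*2246/(4*19*2) = 44.33 MPa

44.33 MPa


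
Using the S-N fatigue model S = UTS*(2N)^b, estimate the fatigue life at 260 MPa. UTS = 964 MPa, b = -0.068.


N = 0.5 * (S/UTS)^(1/b) = 0.5 * (260/964)^(1/-0.068) = 1.1699e+08 cycles

1.1699e+08 cycles


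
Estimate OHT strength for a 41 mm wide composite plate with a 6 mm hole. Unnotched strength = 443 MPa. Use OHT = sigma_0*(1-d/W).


OHT = sigma_0*(1-d/W) = 443*(1-6/41) = 378.2 MPa

378.2 MPa


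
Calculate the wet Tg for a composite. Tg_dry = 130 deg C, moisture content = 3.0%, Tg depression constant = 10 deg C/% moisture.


Tg_wet = Tg_dry - k*moisture = 130 - 10*3.0 = 100.0 deg C

100.0 deg C


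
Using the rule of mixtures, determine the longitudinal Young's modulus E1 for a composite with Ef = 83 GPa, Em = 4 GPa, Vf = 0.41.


E1 = Ef*Vf + Em*(1-Vf) = 83*0.41 + 4*0.59 = 36.39 GPa

36.39 GPa


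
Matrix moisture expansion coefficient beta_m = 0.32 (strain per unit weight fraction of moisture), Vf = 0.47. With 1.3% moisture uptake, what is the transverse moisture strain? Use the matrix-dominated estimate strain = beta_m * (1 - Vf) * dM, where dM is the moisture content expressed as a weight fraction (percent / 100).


dM = 1.3/100 = 0.013
strain = beta_m * (1-Vf) * dM = 0.32 * 0.53 * 0.013 = 0.0022048

0.0022048


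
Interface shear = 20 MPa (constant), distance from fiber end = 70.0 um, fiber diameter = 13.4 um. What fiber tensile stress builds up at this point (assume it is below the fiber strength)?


Force balance: sigma_f * (pi*d^2/4) = tau * (pi*d) * x  ->  sigma_f = 4 * tau * x / d
sigma_f = 4 * 20 * 70.0 / 13.4 = 417.9 MPa

417.9 MPa


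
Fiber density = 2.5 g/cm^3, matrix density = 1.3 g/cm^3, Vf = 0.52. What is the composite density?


rho_c = rho_f*Vf + rho_m*(1-Vf) = 2.5*0.52 + 1.3*0.48 = 1.924 g/cm^3

1.924 g/cm^3


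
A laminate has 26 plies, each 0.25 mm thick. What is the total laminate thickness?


h = n * t_ply = 26 * 0.25 = 6.5 mm

6.5 mm


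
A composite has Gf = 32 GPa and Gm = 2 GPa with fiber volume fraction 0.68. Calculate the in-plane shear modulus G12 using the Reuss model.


1/G12 = Vf/Gf + (1-Vf)/Gm = 0.68/32 + 0.32/2
G12 = 5.52 GPa

5.52 GPa


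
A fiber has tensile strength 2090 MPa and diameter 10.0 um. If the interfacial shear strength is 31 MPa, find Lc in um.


Lc = sigma_f * d / (2 * tau_i) = 2090 * 10.0 / (2 * 31) = 337.1 um

337.1 um


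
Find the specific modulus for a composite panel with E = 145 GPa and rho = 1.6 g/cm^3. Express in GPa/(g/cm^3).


Specific stiffness = E/rho = 145/1.6 = 90.6 GPa/(g/cm^3)

90.6 GPa/(g/cm^3)


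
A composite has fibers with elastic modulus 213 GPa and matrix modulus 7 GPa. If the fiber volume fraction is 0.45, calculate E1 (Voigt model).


E1 = Ef*Vf + Em*(1-Vf) = 213*0.45 + 7*0.55 = 99.7 GPa

99.7 GPa


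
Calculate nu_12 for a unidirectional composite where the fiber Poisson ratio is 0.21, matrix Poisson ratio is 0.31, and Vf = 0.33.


nu_12 = nu_f*Vf + nu_m*(1-Vf) = 0.21*0.33 + 0.31*0.67 = 0.277

0.277


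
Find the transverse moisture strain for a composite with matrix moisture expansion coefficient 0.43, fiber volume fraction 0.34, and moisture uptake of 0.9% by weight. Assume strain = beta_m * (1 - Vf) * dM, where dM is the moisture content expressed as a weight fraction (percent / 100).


dM = 0.9/100 = 0.009
strain = beta_m * (1-Vf) * dM = 0.43 * 0.66 * 0.009 = 0.0025542

0.0025542


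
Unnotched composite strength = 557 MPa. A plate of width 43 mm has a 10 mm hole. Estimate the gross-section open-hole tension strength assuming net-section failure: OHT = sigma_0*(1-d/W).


OHT = sigma_0*(1-d/W) = 557*(1-10/43) = 427.5 MPa

427.5 MPa


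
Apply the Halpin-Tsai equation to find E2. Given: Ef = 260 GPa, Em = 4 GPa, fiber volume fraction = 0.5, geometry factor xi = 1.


eta = (Ef/Em - 1)/(Ef/Em + xi) = (65.0 - 1)/(65.0 + 1) = 0.9697
E2 = Em*(1+xi*eta*Vf)/(1-eta*Vf) = 11.53 GPa

11.53 GPa


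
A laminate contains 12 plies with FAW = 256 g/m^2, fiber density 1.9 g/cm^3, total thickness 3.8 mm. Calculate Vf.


Vf = n * FAW / (rho_f * h * 1000) = 12 * 256 / (1.9 * 3.8 * 1000) = 0.4255

0.4255


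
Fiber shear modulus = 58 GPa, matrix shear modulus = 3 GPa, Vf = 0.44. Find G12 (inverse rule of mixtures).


1/G12 = Vf/Gf + (1-Vf)/Gm = 0.44/58 + 0.56/3
G12 = 5.15 GPa

5.15 GPa


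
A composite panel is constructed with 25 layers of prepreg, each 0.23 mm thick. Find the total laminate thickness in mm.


h = n * t_ply = 25 * 0.23 = 5.75 mm

5.75 mm


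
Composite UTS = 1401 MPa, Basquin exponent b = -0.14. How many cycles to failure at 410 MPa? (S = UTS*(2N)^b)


N = 0.5 * (S/UTS)^(1/b) = 0.5 * (410/1401)^(1/-0.14) = 3241.8005 cycles

3241.8005 cycles


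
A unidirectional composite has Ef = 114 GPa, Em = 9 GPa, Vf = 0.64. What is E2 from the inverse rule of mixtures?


1/E2 = Vf/Ef + (1-Vf)/Em = 0.64/114 + 0.36/9
E2 = 21.92 GPa

21.92 GPa


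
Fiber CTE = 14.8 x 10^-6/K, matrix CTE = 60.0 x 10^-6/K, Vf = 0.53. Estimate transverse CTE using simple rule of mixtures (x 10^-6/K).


alpha_2 = alpha_f*Vf + alpha_m*(1-Vf) = 14.8*0.53 + 60.0*0.47 = 36.0 x 10^-6/K

36.0 x 10^-6/K


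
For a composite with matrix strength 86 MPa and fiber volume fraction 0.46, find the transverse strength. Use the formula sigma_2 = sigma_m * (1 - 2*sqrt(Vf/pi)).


factor = 1 - 2*sqrt(0.46/pi) = 0.2347
sigma_2 = 86 * 0.2347 = 20.18 MPa

20.18 MPa


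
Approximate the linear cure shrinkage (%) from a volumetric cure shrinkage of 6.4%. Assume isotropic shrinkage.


Linear shrinkage ≈ vol_shrink/3 = 6.4/3 = 2.133%

2.133%


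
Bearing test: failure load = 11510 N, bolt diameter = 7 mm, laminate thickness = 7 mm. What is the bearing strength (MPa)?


sigma_br = F/(d*h) = 11510/(7*7) = 234.9 MPa

234.9 MPa


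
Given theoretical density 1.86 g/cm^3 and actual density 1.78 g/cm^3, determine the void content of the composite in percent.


Void% = (rho_theo - rho_actual)/rho_theo * 100 = (1.86 - 1.78)/1.86 * 100 = 4.3%

4.3%


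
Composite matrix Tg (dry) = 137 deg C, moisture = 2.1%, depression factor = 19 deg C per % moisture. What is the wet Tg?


Tg_wet = Tg_dry - k*moisture = 137 - 19*2.1 = 97.1 deg C

97.1 deg C


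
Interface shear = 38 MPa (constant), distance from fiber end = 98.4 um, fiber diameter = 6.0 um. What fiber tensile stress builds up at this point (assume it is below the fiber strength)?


Force balance: sigma_f * (pi*d^2/4) = tau * (pi*d) * x  ->  sigma_f = 4 * tau * x / d
sigma_f = 4 * 38 * 98.4 / 6.0 = 2492.8 MPa

2492.8 MPa


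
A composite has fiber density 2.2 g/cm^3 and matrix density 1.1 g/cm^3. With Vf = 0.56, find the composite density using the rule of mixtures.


rho_c = rho_f*Vf + rho_m*(1-Vf) = 2.2*0.56 + 1.1*0.44 = 1.716 g/cm^3

1.716 g/cm^3


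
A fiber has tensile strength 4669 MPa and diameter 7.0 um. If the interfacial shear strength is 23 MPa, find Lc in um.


Lc = sigma_f * d / (2 * tau_i) = 4669 * 7.0 / (2 * 23) = 710.5 um

710.5 um


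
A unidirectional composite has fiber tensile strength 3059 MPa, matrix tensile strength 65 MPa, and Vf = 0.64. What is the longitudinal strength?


sigma_1 = sigma_f*Vf + sigma_m*(1-Vf) = 3059*0.64 + 65*0.36 = 1981.2 MPa

1981.2 MPa


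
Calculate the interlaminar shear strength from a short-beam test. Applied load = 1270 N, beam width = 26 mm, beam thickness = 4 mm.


ILSS = 3F/(4bh) = 3*1270/(4*26*4) = 9.16 MPa

9.16 MPa


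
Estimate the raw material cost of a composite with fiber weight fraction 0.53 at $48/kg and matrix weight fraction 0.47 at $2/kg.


Cost = cost_f*Wf + cost_m*Wm = 48*0.53 + 2*0.47 = $26.38/kg

$26.38/kg


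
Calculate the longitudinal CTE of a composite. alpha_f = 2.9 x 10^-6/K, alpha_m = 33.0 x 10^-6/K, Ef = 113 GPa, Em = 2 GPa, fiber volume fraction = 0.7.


E1 = Ef*Vf + Em*(1-Vf) = 79.7
alpha_1 = (alpha_f*Ef*Vf + alpha_m*Em*(1-Vf))/E1 = 3.13 x 10^-6/K

3.13 x 10^-6/K


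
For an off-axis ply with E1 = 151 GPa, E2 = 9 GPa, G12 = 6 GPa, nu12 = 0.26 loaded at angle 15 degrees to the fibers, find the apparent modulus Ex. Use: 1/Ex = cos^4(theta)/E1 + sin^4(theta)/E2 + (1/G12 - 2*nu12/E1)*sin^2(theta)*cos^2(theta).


cos^4(15) = 0.870513, sin^4(15) = 0.004487, sin^2(15)*cos^2(15) = 0.0625
1/G12 - 2*nu12/E1 = 1/6 - 2*0.26/151 = 0.163223 GPa^-1
1/Ex = 0.870513/151 + 0.004487/9 + 0.163223*0.0625 = 0.016465 GPa^-1
Ex = 60.73 GPa

60.73 GPa


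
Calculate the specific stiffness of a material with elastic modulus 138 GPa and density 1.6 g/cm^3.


Specific stiffness = E/rho = 138/1.6 = 86.3 GPa/(g/cm^3)

86.3 GPa/(g/cm^3)


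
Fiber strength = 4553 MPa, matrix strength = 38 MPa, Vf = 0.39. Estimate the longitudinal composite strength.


sigma_1 = sigma_f*Vf + sigma_m*(1-Vf) = 4553*0.39 + 38*0.61 = 1798.9 MPa

1798.9 MPa


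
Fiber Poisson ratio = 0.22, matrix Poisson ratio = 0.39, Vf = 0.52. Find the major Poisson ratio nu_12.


nu_12 = nu_f*Vf + nu_m*(1-Vf) = 0.22*0.52 + 0.39*0.48 = 0.3016

0.3016


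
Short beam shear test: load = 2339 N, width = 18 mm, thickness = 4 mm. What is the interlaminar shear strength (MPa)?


ILSS = 3F/(4bh) = 3*2339/(4*18*4) = 24.36 MPa

24.36 MPa


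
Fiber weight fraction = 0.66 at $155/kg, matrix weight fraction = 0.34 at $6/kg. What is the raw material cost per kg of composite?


Cost = cost_f*Wf + cost_m*Wm = 155*0.66 + 6*0.34 = $104.34/kg

$104.34/kg


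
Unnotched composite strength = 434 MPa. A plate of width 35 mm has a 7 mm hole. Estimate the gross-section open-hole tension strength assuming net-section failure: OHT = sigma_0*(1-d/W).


OHT = sigma_0*(1-d/W) = 434*(1-7/35) = 347.2 MPa

347.2 MPa


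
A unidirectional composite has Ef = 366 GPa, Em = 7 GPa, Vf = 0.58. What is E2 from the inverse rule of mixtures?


1/E2 = Vf/Ef + (1-Vf)/Em = 0.58/366 + 0.42/7
E2 = 16.24 GPa

16.24 GPa


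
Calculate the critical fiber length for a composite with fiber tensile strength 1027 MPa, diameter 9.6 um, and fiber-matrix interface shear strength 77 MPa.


Lc = sigma_f * d / (2 * tau_i) = 1027 * 9.6 / (2 * 77) = 64.0 um

64.0 um


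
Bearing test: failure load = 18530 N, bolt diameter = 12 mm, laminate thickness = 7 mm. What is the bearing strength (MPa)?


sigma_br = F/(d*h) = 18530/(12*7) = 220.6 MPa

220.6 MPa


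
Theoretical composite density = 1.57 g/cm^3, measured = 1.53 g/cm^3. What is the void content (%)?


Void% = (rho_theo - rho_actual)/rho_theo * 100 = (1.57 - 1.53)/1.57 * 100 = 2.55%

2.55%


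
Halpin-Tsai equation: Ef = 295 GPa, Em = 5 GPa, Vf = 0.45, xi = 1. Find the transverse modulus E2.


eta = (Ef/Em - 1)/(Ef/Em + xi) = (59.0 - 1)/(59.0 + 1) = 0.9667
E2 = Em*(1+xi*eta*Vf)/(1-eta*Vf) = 12.7 GPa

12.7 GPa


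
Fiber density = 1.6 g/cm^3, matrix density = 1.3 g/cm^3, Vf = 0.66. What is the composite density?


rho_c = rho_f*Vf + rho_m*(1-Vf) = 1.6*0.66 + 1.3*0.34 = 1.498 g/cm^3

1.498 g/cm^3


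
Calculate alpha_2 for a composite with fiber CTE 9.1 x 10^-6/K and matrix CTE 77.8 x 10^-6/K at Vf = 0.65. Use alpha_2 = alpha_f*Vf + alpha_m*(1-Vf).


alpha_2 = alpha_f*Vf + alpha_m*(1-Vf) = 9.1*0.65 + 77.8*0.35 = 33.1 x 10^-6/K

33.1 x 10^-6/K


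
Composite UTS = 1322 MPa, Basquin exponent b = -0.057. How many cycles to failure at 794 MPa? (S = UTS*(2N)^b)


N = 0.5 * (S/UTS)^(1/b) = 0.5 * (794/1322)^(1/-0.057) = 3831.5340 cycles

3831.5340 cycles


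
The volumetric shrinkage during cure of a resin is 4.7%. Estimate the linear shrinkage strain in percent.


Linear shrinkage ≈ vol_shrink/3 = 4.7/3 = 1.567%

1.567%


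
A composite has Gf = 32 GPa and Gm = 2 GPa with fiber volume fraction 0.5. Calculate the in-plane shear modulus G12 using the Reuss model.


1/G12 = Vf/Gf + (1-Vf)/Gm = 0.5/32 + 0.5/2
G12 = 3.76 GPa

3.76 GPa


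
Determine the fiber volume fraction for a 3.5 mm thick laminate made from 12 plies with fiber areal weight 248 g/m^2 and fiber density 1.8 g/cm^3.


Vf = n * FAW / (rho_f * h * 1000) = 12 * 248 / (1.8 * 3.5 * 1000) = 0.4724

0.4724


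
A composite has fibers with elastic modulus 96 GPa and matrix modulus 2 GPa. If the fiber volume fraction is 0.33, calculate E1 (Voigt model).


E1 = Ef*Vf + Em*(1-Vf) = 96*0.33 + 2*0.67 = 33.02 GPa

33.02 GPa


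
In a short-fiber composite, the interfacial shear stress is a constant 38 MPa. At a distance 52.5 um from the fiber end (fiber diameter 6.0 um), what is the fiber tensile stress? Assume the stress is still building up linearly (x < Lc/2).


Force balance: sigma_f * (pi*d^2/4) = tau * (pi*d) * x  ->  sigma_f = 4 * tau * x / d
sigma_f = 4 * 38 * 52.5 / 6.0 = 1330.0 MPa

1330.0 MPa


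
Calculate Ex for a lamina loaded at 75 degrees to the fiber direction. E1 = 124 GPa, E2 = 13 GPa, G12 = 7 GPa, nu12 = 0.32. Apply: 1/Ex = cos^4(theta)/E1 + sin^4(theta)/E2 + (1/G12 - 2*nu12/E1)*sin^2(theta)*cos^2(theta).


cos^4(75) = 0.004487, sin^4(75) = 0.870513, sin^2(75)*cos^2(75) = 0.0625
1/G12 - 2*nu12/E1 = 1/7 - 2*0.32/124 = 0.137696 GPa^-1
1/Ex = 0.004487/124 + 0.870513/13 + 0.137696*0.0625 = 0.0756047 GPa^-1
Ex = 13.23 GPa

13.23 GPa


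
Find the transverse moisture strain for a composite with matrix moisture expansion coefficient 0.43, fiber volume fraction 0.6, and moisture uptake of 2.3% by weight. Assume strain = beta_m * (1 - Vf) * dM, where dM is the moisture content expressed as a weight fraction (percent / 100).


dM = 2.3/100 = 0.023
strain = beta_m * (1-Vf) * dM = 0.43 * 0.4 * 0.023 = 0.003956

0.003956


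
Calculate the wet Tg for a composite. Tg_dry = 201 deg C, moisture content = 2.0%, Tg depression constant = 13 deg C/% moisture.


Tg_wet = Tg_dry - k*moisture = 201 - 13*2.0 = 175.0 deg C

175.0 deg C


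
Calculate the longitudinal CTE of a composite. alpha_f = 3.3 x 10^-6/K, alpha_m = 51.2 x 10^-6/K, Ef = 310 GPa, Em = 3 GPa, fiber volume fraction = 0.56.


E1 = Ef*Vf + Em*(1-Vf) = 174.92
alpha_1 = (alpha_f*Ef*Vf + alpha_m*Em*(1-Vf))/E1 = 3.66 x 10^-6/K

3.66 x 10^-6/K


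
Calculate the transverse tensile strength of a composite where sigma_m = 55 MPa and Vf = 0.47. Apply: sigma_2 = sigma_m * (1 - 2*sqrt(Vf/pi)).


factor = 1 - 2*sqrt(0.47/pi) = 0.2264
sigma_2 = 55 * 0.2264 = 12.45 MPa

12.45 MPa
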